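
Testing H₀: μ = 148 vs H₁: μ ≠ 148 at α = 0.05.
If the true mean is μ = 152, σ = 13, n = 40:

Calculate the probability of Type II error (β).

Answer: β ≈ 0.5055

Derivation:
SE = σ/√n = 13/√40 = 2.0555
Critical values: μ₀ ± z_0.025×SE = 148 ± 1.960×2.0555
Acceptance region: (143.9712, 152.0288)
Under H₁ (μ = 152): z_high = (152.0288 - 152)/2.0555 = 0.0140, z_low = (143.9712 - 152)/2.0555 = -3.9060
β = P(not reject | H₁) = Φ(0.0140) - Φ(-3.9060) ≈ 0.5055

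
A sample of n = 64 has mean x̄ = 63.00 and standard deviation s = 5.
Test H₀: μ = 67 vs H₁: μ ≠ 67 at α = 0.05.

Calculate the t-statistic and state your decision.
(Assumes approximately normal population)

Answer: t = -6.4000, reject H₀

Derivation:
df = n - 1 = 63
SE = s/√n = 5/√64 = 0.6250
t = (x̄ - μ₀)/SE = (63.00 - 67)/0.6250 = -6.4000
Critical value: t_{0.025,63} = ±1.998
p-value < 0.0001
Decision: reject H₀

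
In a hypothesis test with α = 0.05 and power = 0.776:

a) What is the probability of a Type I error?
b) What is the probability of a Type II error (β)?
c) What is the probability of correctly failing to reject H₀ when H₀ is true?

a) Type I error probability = α = 0.05
b) Power = P(reject H₀ | H₁ true) = 1 - β = 0.776, so Type II error probability = β = 1 - Power = 0.224
c) P(fail to reject H₀ | H₀ true) = 1 - α = 0.95

Answer: a) 0.05, b) 0.224, c) 0.95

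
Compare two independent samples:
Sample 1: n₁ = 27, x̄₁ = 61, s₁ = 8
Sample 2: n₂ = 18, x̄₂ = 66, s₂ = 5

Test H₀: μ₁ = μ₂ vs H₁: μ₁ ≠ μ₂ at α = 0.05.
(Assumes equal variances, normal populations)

Answer: t = -2.3575, reject H₀

Derivation:
Pooled variance: s²_p = [26×8² + 17×5²]/(43) = 48.5814
s_p = 6.9700
SE = s_p×√(1/n₁ + 1/n₂) = 6.9700×√(1/27 + 1/18) = 2.1209
t = (x̄₁ - x̄₂)/SE = (61 - 66)/2.1209 = -2.3575
df = 43, t-critical = ±2.017
Decision: reject H₀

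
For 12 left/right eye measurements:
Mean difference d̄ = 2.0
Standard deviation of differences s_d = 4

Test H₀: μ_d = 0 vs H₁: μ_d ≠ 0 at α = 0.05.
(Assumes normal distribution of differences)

Answer: t = 1.7321, fail to reject H₀

Derivation:
df = n - 1 = 11
SE = s_d/√n = 4/√12 = 1.1547
t = d̄/SE = 2.0/1.1547 = 1.7321
Critical value: t_{0.025,11} = ±2.201
p-value ≈ 0.1112
Decision: fail to reject H₀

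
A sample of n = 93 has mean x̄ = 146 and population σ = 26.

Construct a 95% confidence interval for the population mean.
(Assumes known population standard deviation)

Answer: (140.7156, 151.2844)

Derivation:
Confidence level: 95%, α = 0.05
z_0.025 = 1.960
SE = σ/√n = 26/√93 = 2.6961
Margin of error = 1.960 × 2.6961 = 5.2844
CI: x̄ ± margin = 146 ± 5.2844
CI: (140.7156, 151.2844)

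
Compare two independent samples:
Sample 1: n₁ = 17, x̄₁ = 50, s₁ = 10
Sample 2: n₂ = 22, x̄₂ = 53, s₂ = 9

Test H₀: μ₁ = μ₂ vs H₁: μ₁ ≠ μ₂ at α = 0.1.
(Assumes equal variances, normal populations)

Pooled variance: s²_p = [16×10² + 21×9²]/(37) = 89.2162
s_p = 9.4454
SE = s_p×√(1/n₁ + 1/n₂) = 9.4454×√(1/17 + 1/22) = 3.0501
t = (x̄₁ - x̄₂)/SE = (50 - 53)/3.0501 = -0.9836
df = 37, t-critical = ±1.687
Decision: fail to reject H₀

Answer: t = -0.9836, fail to reject H₀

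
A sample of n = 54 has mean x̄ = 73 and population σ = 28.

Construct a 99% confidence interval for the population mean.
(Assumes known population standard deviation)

Answer: (63.1847, 82.8153)

Derivation:
Confidence level: 99%, α = 0.01
z_0.005 = 2.576
SE = σ/√n = 28/√54 = 3.8103
Margin of error = 2.576 × 3.8103 = 9.8153
CI: x̄ ± margin = 73 ± 9.8153
CI: (63.1847, 82.8153)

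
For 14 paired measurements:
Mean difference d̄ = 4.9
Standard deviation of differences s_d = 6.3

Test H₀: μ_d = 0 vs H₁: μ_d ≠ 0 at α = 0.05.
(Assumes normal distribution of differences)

df = n - 1 = 13
SE = s_d/√n = 6.3/√14 = 1.6837
t = d̄/SE = 4.9/1.6837 = 2.9103
Critical value: t_{0.025,13} = ±2.160
p-value ≈ 0.0122
Decision: reject H₀

Answer: t = 2.9103, reject H₀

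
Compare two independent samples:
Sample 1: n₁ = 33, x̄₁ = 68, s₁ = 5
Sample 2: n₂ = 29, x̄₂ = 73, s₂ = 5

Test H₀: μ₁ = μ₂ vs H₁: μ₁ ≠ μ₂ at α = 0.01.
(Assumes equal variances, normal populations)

Pooled variance: s²_p = [32×5² + 28×5²]/(60) = 25.0000
s_p = 5.0000
SE = s_p×√(1/n₁ + 1/n₂) = 5.0000×√(1/33 + 1/29) = 1.2727
t = (x̄₁ - x̄₂)/SE = (68 - 73)/1.2727 = -3.9287
df = 60, t-critical = ±2.660
Decision: reject H₀

Answer: t = -3.9287, reject H₀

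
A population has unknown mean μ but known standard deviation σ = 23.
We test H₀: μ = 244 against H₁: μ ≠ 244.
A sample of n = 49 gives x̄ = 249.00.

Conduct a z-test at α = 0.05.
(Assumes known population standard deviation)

Standard error: SE = σ/√n = 23/√49 = 3.2857
z-statistic: z = (x̄ - μ₀)/SE = (249.00 - 244)/3.2857 = 1.5217
Critical value: ±1.960
p-value = 0.1281
Decision: fail to reject H₀

Answer: z = 1.5217, fail to reject H₀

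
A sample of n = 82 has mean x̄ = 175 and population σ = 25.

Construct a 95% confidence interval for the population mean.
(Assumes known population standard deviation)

Confidence level: 95%, α = 0.05
z_0.025 = 1.960
SE = σ/√n = 25/√82 = 2.7608
Margin of error = 1.960 × 2.7608 = 5.4112
CI: x̄ ± margin = 175 ± 5.4112
CI: (169.5888, 180.4112)

Answer: (169.5888, 180.4112)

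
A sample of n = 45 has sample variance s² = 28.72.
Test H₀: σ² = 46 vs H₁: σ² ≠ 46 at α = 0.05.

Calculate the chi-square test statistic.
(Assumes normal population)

Answer: χ² = 27.4713, reject H₀

Derivation:
df = n - 1 = 44
χ² = (n-1)s²/σ₀² = 44×28.72/46 = 27.4713
Critical values: χ²_{0.975,44} = 27.575, χ²_{0.025,44} = 64.201
Rejection region: χ² < 27.575 or χ² > 64.201
Decision: reject H₀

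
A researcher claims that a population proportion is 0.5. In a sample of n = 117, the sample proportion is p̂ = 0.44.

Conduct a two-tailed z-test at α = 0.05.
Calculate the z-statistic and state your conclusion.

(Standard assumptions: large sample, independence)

Answer: z = -1.2980, fail to reject H₀

Derivation:
H₀: p = 0.5, H₁: p ≠ 0.5
Standard error: SE = √(p₀(1-p₀)/n) = √(0.5×0.5/117) = 0.046225
z-statistic: z = (p̂ - p₀)/SE = (0.44 - 0.5)/0.046225 = -1.2980
Critical value: z_0.025 = ±1.960
p-value = 0.1943
Decision: fail to reject H₀ at α = 0.05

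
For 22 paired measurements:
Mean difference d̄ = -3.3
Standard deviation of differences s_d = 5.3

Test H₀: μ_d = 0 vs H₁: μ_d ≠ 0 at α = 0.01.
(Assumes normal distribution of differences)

Answer: t = -2.9204, reject H₀

Derivation:
df = n - 1 = 21
SE = s_d/√n = 5.3/√22 = 1.1300
t = d̄/SE = -3.3/1.1300 = -2.9204
Critical value: t_{0.005,21} = ±2.831
p-value ≈ 0.0082
Decision: reject H₀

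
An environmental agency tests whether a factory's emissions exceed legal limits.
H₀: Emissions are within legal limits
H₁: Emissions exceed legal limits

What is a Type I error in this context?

Type I error: rejecting H₀ when it is actually true (false positive).
Type II error: failing to reject H₀ when H₁ is actually true (false negative).

Answer: Citing a compliant factory for excess emissions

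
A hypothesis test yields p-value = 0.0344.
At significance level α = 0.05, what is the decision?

Compare p-value to α:
0.0344 < 0.05
Decision: reject H₀

Answer: reject H₀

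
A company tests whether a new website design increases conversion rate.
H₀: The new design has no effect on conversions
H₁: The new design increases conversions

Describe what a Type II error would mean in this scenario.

Answer: Keeping the old design when the new one would have increased conversions

Derivation:
A Type I error (probability α) occurs when we reject a true H₀.
A Type II error (probability β) occurs when we fail to reject a false H₀.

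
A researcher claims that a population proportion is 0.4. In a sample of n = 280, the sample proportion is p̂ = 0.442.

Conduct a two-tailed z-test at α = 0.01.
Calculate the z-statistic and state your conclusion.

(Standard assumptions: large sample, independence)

Answer: z = 1.4346, fail to reject H₀

Derivation:
H₀: p = 0.4, H₁: p ≠ 0.4
Standard error: SE = √(p₀(1-p₀)/n) = √(0.4×0.6/280) = 0.029277
z-statistic: z = (p̂ - p₀)/SE = (0.442 - 0.4)/0.029277 = 1.4346
Critical value: z_0.005 = ±2.576
p-value = 0.1514
Decision: fail to reject H₀ at α = 0.01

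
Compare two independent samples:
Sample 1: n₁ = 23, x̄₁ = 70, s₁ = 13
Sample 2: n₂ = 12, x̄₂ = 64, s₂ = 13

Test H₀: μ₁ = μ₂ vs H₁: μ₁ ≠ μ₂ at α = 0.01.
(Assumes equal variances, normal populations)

Answer: t = 1.2961, fail to reject H₀

Derivation:
Pooled variance: s²_p = [22×13² + 11×13²]/(33) = 169.0000
s_p = 13.0000
SE = s_p×√(1/n₁ + 1/n₂) = 13.0000×√(1/23 + 1/12) = 4.6294
t = (x̄₁ - x̄₂)/SE = (70 - 64)/4.6294 = 1.2961
df = 33, t-critical = ±2.733
Decision: fail to reject H₀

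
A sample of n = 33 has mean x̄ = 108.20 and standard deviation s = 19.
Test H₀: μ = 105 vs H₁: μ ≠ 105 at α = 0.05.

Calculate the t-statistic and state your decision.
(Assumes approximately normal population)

df = n - 1 = 32
SE = s/√n = 19/√33 = 3.3075
t = (x̄ - μ₀)/SE = (108.20 - 105)/3.3075 = 0.9675
Critical value: t_{0.025,32} = ±2.037
p-value ≈ 0.3405
Decision: fail to reject H₀

Answer: t = 0.9675, fail to reject H₀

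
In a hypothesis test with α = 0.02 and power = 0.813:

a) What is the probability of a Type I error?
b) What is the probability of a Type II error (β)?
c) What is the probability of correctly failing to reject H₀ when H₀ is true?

a) Type I error probability = α = 0.02
b) Power = P(reject H₀ | H₁ true) = 1 - β = 0.813, so Type II error probability = β = 1 - Power = 0.187
c) P(fail to reject H₀ | H₀ true) = 1 - α = 0.98

Answer: a) 0.02, b) 0.187, c) 0.98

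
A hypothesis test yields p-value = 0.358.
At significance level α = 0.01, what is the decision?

Compare p-value to α:
0.358 ≥ 0.01
Decision: fail to reject H₀

Answer: fail to reject H₀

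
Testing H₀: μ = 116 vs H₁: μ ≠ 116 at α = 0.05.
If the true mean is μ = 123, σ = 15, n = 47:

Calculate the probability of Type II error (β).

SE = σ/√n = 15/√47 = 2.1880
Critical values: μ₀ ± z_0.025×SE = 116 ± 1.960×2.1880
Acceptance region: (111.7115, 120.2885)
Under H₁ (μ = 123): z_high = (120.2885 - 123)/2.1880 = -1.2393, z_low = (111.7115 - 123)/2.1880 = -5.1593
β = P(not reject | H₁) = Φ(-1.2393) - Φ(-5.1593) ≈ 0.1076

Answer: β ≈ 0.1076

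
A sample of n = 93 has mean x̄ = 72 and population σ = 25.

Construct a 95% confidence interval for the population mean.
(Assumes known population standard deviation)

Answer: (66.9189, 77.0811)

Derivation:
Confidence level: 95%, α = 0.05
z_0.025 = 1.960
SE = σ/√n = 25/√93 = 2.5924
Margin of error = 1.960 × 2.5924 = 5.0811
CI: x̄ ± margin = 72 ± 5.0811
CI: (66.9189, 77.0811)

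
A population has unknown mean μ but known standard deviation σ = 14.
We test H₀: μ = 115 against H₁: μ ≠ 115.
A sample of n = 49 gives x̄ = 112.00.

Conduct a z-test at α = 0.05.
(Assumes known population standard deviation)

Standard error: SE = σ/√n = 14/√49 = 2.0000
z-statistic: z = (x̄ - μ₀)/SE = (112.00 - 115)/2.0000 = -1.5000
Critical value: ±1.960
p-value = 0.1336
Decision: fail to reject H₀

Answer: z = -1.5000, fail to reject H₀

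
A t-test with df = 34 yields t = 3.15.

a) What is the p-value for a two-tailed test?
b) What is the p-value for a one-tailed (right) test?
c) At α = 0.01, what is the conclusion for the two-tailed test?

Using t-distribution with df = 34:
a) Two-tailed: p = 2×P(T > 3.15) = 0.0034
b) One-tailed: p = P(T > 3.15) = 0.0017
c) 0.0034 < 0.01, reject H₀

Answer: a) 0.0034, b) 0.0017, c) reject H₀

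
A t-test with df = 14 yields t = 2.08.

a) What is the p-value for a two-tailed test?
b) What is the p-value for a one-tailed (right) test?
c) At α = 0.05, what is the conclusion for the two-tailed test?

Answer: a) 0.0564, b) 0.0282, c) fail to reject H₀

Derivation:
Using t-distribution with df = 14:
a) Two-tailed: p = 2×P(T > 2.08) = 0.0564
b) One-tailed: p = P(T > 2.08) = 0.0282
c) 0.0564 ≥ 0.05, fail to reject H₀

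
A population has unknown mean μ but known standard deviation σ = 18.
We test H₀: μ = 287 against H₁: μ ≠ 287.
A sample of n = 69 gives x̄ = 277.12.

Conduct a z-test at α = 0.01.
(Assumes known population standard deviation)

Answer: z = -4.5595, reject H₀

Derivation:
Standard error: SE = σ/√n = 18/√69 = 2.1669
z-statistic: z = (x̄ - μ₀)/SE = (277.12 - 287)/2.1669 = -4.5595
Critical value: ±2.576
p-value < 0.0001
Decision: reject H₀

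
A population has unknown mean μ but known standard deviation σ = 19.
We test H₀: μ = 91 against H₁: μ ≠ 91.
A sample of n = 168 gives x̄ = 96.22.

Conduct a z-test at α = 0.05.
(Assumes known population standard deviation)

Answer: z = 3.5610, reject H₀

Derivation:
Standard error: SE = σ/√n = 19/√168 = 1.4659
z-statistic: z = (x̄ - μ₀)/SE = (96.22 - 91)/1.4659 = 3.5610
Critical value: ±1.960
p-value = 0.0004
Decision: reject H₀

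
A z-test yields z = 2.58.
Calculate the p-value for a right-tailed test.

Answer: p-value ≈ 0.0049

Derivation:
For z = 2.58:
p = P(Z > 2.58) = 1 - Φ(2.58) = 0.0049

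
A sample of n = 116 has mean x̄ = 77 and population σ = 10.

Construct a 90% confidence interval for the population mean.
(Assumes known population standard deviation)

Confidence level: 90%, α = 0.1
z_0.05 = 1.645
SE = σ/√n = 10/√116 = 0.9285
Margin of error = 1.645 × 0.9285 = 1.5274
CI: x̄ ± margin = 77 ± 1.5274
CI: (75.4726, 78.5274)

Answer: (75.4726, 78.5274)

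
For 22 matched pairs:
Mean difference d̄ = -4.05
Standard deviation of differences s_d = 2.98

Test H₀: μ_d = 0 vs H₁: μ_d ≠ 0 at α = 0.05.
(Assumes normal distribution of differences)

Answer: t = -6.3749, reject H₀

Derivation:
df = n - 1 = 21
SE = s_d/√n = 2.98/√22 = 0.6353
t = d̄/SE = -4.05/0.6353 = -6.3749
Critical value: t_{0.025,21} = ±2.080
p-value < 0.0001
Decision: reject H₀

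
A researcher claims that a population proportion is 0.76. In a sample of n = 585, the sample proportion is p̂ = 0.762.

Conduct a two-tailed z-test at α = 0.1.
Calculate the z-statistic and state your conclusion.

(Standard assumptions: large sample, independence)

H₀: p = 0.76, H₁: p ≠ 0.76
Standard error: SE = √(p₀(1-p₀)/n) = √(0.76×0.24/585) = 0.017658
z-statistic: z = (p̂ - p₀)/SE = (0.762 - 0.76)/0.017658 = 0.1133
Critical value: z_0.05 = ±1.645
p-value = 0.9098
Decision: fail to reject H₀ at α = 0.1

Answer: z = 0.1133, fail to reject H₀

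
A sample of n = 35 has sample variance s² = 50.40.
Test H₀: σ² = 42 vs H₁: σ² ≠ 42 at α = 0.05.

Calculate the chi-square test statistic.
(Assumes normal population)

df = n - 1 = 34
χ² = (n-1)s²/σ₀² = 34×50.40/42 = 40.8000
Critical values: χ²_{0.975,34} = 19.806, χ²_{0.025,34} = 51.966
Rejection region: χ² < 19.806 or χ² > 51.966
Decision: fail to reject H₀

Answer: χ² = 40.8000, fail to reject H₀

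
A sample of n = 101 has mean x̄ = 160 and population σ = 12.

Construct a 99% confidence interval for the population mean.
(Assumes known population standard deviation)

Confidence level: 99%, α = 0.01
z_0.005 = 2.576
SE = σ/√n = 12/√101 = 1.1940
Margin of error = 2.576 × 1.1940 = 3.0757
CI: x̄ ± margin = 160 ± 3.0757
CI: (156.9243, 163.0757)

Answer: (156.9243, 163.0757)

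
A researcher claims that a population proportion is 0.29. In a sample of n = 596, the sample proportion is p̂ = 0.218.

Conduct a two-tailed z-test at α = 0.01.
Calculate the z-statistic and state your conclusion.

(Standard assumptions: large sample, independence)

H₀: p = 0.29, H₁: p ≠ 0.29
Standard error: SE = √(p₀(1-p₀)/n) = √(0.29×0.71/596) = 0.018587
z-statistic: z = (p̂ - p₀)/SE = (0.218 - 0.29)/0.018587 = -3.8737
Critical value: z_0.005 = ±2.576
p-value = 0.0001
Decision: reject H₀ at α = 0.01

Answer: z = -3.8737, reject H₀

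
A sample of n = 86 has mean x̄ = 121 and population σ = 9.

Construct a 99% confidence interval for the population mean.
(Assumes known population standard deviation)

Confidence level: 99%, α = 0.01
z_0.005 = 2.576
SE = σ/√n = 9/√86 = 0.9705
Margin of error = 2.576 × 0.9705 = 2.5000
CI: x̄ ± margin = 121 ± 2.5000
CI: (118.5000, 123.5000)

Answer: (118.5000, 123.5000)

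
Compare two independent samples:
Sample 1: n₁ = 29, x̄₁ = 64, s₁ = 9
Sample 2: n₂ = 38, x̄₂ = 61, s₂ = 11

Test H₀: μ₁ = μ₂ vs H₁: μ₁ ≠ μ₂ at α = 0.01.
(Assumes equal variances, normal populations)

Answer: t = 1.1944, fail to reject H₀

Derivation:
Pooled variance: s²_p = [28×9² + 37×11²]/(65) = 103.7692
s_p = 10.1867
SE = s_p×√(1/n₁ + 1/n₂) = 10.1867×√(1/29 + 1/38) = 2.5118
t = (x̄₁ - x̄₂)/SE = (64 - 61)/2.5118 = 1.1944
df = 65, t-critical = ±2.654
Decision: fail to reject H₀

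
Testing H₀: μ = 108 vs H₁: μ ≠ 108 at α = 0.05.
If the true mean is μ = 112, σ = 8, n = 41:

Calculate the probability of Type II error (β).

Answer: β ≈ 0.1072

Derivation:
SE = σ/√n = 8/√41 = 1.2494
Critical values: μ₀ ± z_0.025×SE = 108 ± 1.960×1.2494
Acceptance region: (105.5512, 110.4488)
Under H₁ (μ = 112): z_high = (110.4488 - 112)/1.2494 = -1.2416, z_low = (105.5512 - 112)/1.2494 = -5.1615
β = P(not reject | H₁) = Φ(-1.2416) - Φ(-5.1615) ≈ 0.1072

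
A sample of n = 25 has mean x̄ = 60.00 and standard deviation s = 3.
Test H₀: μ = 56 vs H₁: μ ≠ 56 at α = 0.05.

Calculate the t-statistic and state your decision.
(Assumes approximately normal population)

Answer: t = 6.6667, reject H₀

Derivation:
df = n - 1 = 24
SE = s/√n = 3/√25 = 0.6000
t = (x̄ - μ₀)/SE = (60.00 - 56)/0.6000 = 6.6667
Critical value: t_{0.025,24} = ±2.064
p-value < 0.0001
Decision: reject H₀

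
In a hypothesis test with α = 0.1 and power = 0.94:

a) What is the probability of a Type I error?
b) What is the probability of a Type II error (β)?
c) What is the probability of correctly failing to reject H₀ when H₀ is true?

Answer: a) 0.1, b) 0.06, c) 0.9

Derivation:
a) Type I error probability = α = 0.1
b) Power = P(reject H₀ | H₁ true) = 1 - β = 0.94, so Type II error probability = β = 1 - Power = 0.06
c) P(fail to reject H₀ | H₀ true) = 1 - α = 0.9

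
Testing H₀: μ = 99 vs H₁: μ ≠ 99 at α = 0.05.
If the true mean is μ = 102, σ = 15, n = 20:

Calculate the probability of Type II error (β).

SE = σ/√n = 15/√20 = 3.3541
Critical values: μ₀ ± z_0.025×SE = 99 ± 1.960×3.3541
Acceptance region: (92.4260, 105.5740)
Under H₁ (μ = 102): z_high = (105.5740 - 102)/3.3541 = 1.0656, z_low = (92.4260 - 102)/3.3541 = -2.8544
β = P(not reject | H₁) = Φ(1.0656) - Φ(-2.8544) ≈ 0.8545

Answer: β ≈ 0.8545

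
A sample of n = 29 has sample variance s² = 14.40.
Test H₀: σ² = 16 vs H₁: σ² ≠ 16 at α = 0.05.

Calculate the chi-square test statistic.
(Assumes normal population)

Answer: χ² = 25.2000, fail to reject H₀

Derivation:
df = n - 1 = 28
χ² = (n-1)s²/σ₀² = 28×14.40/16 = 25.2000
Critical values: χ²_{0.975,28} = 15.308, χ²_{0.025,28} = 44.461
Rejection region: χ² < 15.308 or χ² > 44.461
Decision: fail to reject H₀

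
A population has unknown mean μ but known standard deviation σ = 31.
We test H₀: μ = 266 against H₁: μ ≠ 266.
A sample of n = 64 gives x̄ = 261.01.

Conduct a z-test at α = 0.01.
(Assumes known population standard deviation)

Answer: z = -1.2877, fail to reject H₀

Derivation:
Standard error: SE = σ/√n = 31/√64 = 3.8750
z-statistic: z = (x̄ - μ₀)/SE = (261.01 - 266)/3.8750 = -1.2877
Critical value: ±2.576
p-value = 0.1979
Decision: fail to reject H₀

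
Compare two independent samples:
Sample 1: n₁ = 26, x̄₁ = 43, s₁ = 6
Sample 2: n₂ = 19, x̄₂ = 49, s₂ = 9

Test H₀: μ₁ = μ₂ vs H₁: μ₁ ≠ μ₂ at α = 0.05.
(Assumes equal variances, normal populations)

Pooled variance: s²_p = [25×6² + 18×9²]/(43) = 54.8372
s_p = 7.4052
SE = s_p×√(1/n₁ + 1/n₂) = 7.4052×√(1/26 + 1/19) = 2.2350
t = (x̄₁ - x̄₂)/SE = (43 - 49)/2.2350 = -2.6846
df = 43, t-critical = ±2.017
Decision: reject H₀

Answer: t = -2.6846, reject H₀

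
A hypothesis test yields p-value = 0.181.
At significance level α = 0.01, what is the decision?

Compare p-value to α:
0.181 ≥ 0.01
Decision: fail to reject H₀

Answer: fail to reject H₀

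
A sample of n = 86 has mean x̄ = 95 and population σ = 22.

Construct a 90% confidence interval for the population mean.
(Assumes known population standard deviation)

Confidence level: 90%, α = 0.1
z_0.05 = 1.645
SE = σ/√n = 22/√86 = 2.3723
Margin of error = 1.645 × 2.3723 = 3.9024
CI: x̄ ± margin = 95 ± 3.9024
CI: (91.0976, 98.9024)

Answer: (91.0976, 98.9024)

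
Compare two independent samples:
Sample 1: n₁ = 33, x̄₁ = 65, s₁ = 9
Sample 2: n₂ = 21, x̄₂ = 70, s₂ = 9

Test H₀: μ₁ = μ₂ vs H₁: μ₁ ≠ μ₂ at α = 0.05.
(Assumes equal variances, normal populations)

Pooled variance: s²_p = [32×9² + 20×9²]/(52) = 81.0000
s_p = 9.0000
SE = s_p×√(1/n₁ + 1/n₂) = 9.0000×√(1/33 + 1/21) = 2.5123
t = (x̄₁ - x̄₂)/SE = (65 - 70)/2.5123 = -1.9902
df = 52, t-critical = ±2.007
Decision: fail to reject H₀

Answer: t = -1.9902, fail to reject H₀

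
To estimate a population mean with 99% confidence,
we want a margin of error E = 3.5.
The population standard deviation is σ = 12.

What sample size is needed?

z_0.005 = 2.576
n = (z×σ/E)² = (2.576×12/3.5)²
n = 78.0042
Round up: n = 79

Answer: n = 79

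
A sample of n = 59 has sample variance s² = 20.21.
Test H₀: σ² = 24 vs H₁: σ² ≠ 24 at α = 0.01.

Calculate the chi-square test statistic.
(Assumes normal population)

df = n - 1 = 58
χ² = (n-1)s²/σ₀² = 58×20.21/24 = 48.8408
Critical values: χ²_{0.995,58} = 34.008, χ²_{0.005,58} = 89.477
Rejection region: χ² < 34.008 or χ² > 89.477
Decision: fail to reject H₀

Answer: χ² = 48.8408, fail to reject H₀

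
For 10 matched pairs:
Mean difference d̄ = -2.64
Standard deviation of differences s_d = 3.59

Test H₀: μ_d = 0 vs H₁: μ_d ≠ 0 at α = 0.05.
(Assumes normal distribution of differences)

Answer: t = -2.3254, reject H₀

Derivation:
df = n - 1 = 9
SE = s_d/√n = 3.59/√10 = 1.1353
t = d̄/SE = -2.64/1.1353 = -2.3254
Critical value: t_{0.025,9} = ±2.262
p-value ≈ 0.0451
Decision: reject H₀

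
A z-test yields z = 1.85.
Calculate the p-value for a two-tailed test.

Answer: p-value ≈ 0.0643

Derivation:
For z = 1.85:
p = 2×P(Z > |1.85|) = 2×(1 - Φ(1.85)) = 0.0643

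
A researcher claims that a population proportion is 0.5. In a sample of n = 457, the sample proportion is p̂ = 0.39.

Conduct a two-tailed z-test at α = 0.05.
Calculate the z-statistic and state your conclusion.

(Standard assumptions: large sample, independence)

Answer: z = -4.7031, reject H₀

Derivation:
H₀: p = 0.5, H₁: p ≠ 0.5
Standard error: SE = √(p₀(1-p₀)/n) = √(0.5×0.5/457) = 0.023389
z-statistic: z = (p̂ - p₀)/SE = (0.39 - 0.5)/0.023389 = -4.7031
Critical value: z_0.025 = ±1.960
p-value < 0.0001
Decision: reject H₀ at α = 0.05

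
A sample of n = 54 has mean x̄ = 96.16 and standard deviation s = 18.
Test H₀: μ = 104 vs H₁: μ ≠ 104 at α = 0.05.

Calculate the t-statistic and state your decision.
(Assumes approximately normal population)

df = n - 1 = 53
SE = s/√n = 18/√54 = 2.4495
t = (x̄ - μ₀)/SE = (96.16 - 104)/2.4495 = -3.2007
Critical value: t_{0.025,53} = ±2.006
p-value ≈ 0.0023
Decision: reject H₀

Answer: t = -3.2007, reject H₀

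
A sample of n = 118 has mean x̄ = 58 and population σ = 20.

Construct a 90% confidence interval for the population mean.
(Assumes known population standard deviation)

Confidence level: 90%, α = 0.1
z_0.05 = 1.645
SE = σ/√n = 20/√118 = 1.8411
Margin of error = 1.645 × 1.8411 = 3.0286
CI: x̄ ± margin = 58 ± 3.0286
CI: (54.9714, 61.0286)

Answer: (54.9714, 61.0286)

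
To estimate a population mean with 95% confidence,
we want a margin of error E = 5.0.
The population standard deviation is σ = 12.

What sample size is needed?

z_0.025 = 1.960
n = (z×σ/E)² = (1.960×12/5.0)²
n = 22.1276
Round up: n = 23

Answer: n = 23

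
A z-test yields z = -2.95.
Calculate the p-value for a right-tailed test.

For z = -2.95:
p = P(Z > -2.95) = 1 - Φ(-2.95) = 0.9984

Answer: p-value ≈ 0.9984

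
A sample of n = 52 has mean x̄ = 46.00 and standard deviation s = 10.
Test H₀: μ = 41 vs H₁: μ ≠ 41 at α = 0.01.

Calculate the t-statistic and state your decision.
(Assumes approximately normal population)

Answer: t = 3.6054, reject H₀

Derivation:
df = n - 1 = 51
SE = s/√n = 10/√52 = 1.3868
t = (x̄ - μ₀)/SE = (46.00 - 41)/1.3868 = 3.6054
Critical value: t_{0.005,51} = ±2.676
p-value ≈ 0.0007
Decision: reject H₀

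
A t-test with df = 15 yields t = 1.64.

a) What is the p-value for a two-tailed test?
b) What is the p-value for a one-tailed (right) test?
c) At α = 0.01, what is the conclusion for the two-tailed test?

Answer: a) 0.1218, b) 0.0609, c) fail to reject H₀

Derivation:
Using t-distribution with df = 15:
a) Two-tailed: p = 2×P(T > 1.64) = 0.1218
b) One-tailed: p = P(T > 1.64) = 0.0609
c) 0.1218 ≥ 0.01, fail to reject H₀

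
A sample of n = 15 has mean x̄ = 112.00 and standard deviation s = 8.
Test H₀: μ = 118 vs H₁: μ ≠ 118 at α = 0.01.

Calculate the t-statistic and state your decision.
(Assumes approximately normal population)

Answer: t = -2.9047, fail to reject H₀

Derivation:
df = n - 1 = 14
SE = s/√n = 8/√15 = 2.0656
t = (x̄ - μ₀)/SE = (112.00 - 118)/2.0656 = -2.9047
Critical value: t_{0.005,14} = ±2.977
p-value ≈ 0.0115
Decision: fail to reject H₀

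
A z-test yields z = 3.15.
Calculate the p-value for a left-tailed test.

For z = 3.15:
p = P(Z < 3.15) = Φ(3.15) = 0.9992

Answer: p-value ≈ 0.9992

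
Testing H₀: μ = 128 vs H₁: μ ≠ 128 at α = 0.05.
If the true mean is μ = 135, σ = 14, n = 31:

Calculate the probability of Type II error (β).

SE = σ/√n = 14/√31 = 2.5145
Critical values: μ₀ ± z_0.025×SE = 128 ± 1.960×2.5145
Acceptance region: (123.0716, 132.9284)
Under H₁ (μ = 135): z_high = (132.9284 - 135)/2.5145 = -0.8239, z_low = (123.0716 - 135)/2.5145 = -4.7438
β = P(not reject | H₁) = Φ(-0.8239) - Φ(-4.7438) ≈ 0.2050

Answer: β ≈ 0.2050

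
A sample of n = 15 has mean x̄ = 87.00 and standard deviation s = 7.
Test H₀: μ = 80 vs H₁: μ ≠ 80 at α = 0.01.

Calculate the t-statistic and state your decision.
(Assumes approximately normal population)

Answer: t = 3.8730, reject H₀

Derivation:
df = n - 1 = 14
SE = s/√n = 7/√15 = 1.8074
t = (x̄ - μ₀)/SE = (87.00 - 80)/1.8074 = 3.8730
Critical value: t_{0.005,14} = ±2.977
p-value ≈ 0.0017
Decision: reject H₀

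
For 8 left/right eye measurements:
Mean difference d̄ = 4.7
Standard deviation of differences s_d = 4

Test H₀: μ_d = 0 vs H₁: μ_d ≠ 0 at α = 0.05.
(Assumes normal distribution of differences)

df = n - 1 = 7
SE = s_d/√n = 4/√8 = 1.4142
t = d̄/SE = 4.7/1.4142 = 3.3234
Critical value: t_{0.025,7} = ±2.365
p-value ≈ 0.0127
Decision: reject H₀

Answer: t = 3.3234, reject H₀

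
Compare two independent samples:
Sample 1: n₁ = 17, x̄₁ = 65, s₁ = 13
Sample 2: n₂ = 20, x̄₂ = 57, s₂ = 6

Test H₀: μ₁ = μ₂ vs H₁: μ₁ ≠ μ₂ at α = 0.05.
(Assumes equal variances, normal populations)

Answer: t = 2.4649, reject H₀

Derivation:
Pooled variance: s²_p = [16×13² + 19×6²]/(35) = 96.8000
s_p = 9.8387
SE = s_p×√(1/n₁ + 1/n₂) = 9.8387×√(1/17 + 1/20) = 3.2456
t = (x̄₁ - x̄₂)/SE = (65 - 57)/3.2456 = 2.4649
df = 35, t-critical = ±2.030
Decision: reject H₀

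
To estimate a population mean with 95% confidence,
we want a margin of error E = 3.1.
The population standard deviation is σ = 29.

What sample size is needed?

z_0.025 = 1.960
n = (z×σ/E)² = (1.960×29/3.1)²
n = 336.1900
Round up: n = 337

Answer: n = 337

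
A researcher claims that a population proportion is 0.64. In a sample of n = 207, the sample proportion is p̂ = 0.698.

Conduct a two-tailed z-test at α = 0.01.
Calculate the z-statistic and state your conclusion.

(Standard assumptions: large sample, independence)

H₀: p = 0.64, H₁: p ≠ 0.64
Standard error: SE = √(p₀(1-p₀)/n) = √(0.64×0.36/207) = 0.033362
z-statistic: z = (p̂ - p₀)/SE = (0.698 - 0.64)/0.033362 = 1.7385
Critical value: z_0.005 = ±2.576
p-value = 0.0821
Decision: fail to reject H₀ at α = 0.01

Answer: z = 1.7385, fail to reject H₀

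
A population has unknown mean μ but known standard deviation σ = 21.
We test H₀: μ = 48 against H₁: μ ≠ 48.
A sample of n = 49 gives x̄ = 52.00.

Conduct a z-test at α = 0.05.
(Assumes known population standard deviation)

Standard error: SE = σ/√n = 21/√49 = 3.0000
z-statistic: z = (x̄ - μ₀)/SE = (52.00 - 48)/3.0000 = 1.3333
Critical value: ±1.960
p-value = 0.1824
Decision: fail to reject H₀

Answer: z = 1.3333, fail to reject H₀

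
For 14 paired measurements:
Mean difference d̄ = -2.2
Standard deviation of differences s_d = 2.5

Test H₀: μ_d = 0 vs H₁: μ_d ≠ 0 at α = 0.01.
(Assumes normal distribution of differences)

Answer: t = -3.2924, reject H₀

Derivation:
df = n - 1 = 13
SE = s_d/√n = 2.5/√14 = 0.6682
t = d̄/SE = -2.2/0.6682 = -3.2924
Critical value: t_{0.005,13} = ±3.012
p-value ≈ 0.0058
Decision: reject H₀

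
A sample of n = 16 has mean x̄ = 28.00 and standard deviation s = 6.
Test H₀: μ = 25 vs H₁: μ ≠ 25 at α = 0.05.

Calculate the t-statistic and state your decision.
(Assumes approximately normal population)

Answer: t = 2.0000, fail to reject H₀

Derivation:
df = n - 1 = 15
SE = s/√n = 6/√16 = 1.5000
t = (x̄ - μ₀)/SE = (28.00 - 25)/1.5000 = 2.0000
Critical value: t_{0.025,15} = ±2.131
p-value ≈ 0.0639
Decision: fail to reject H₀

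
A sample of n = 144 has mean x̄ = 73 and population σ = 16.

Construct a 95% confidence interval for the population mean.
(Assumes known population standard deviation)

Answer: (70.3867, 75.6133)

Derivation:
Confidence level: 95%, α = 0.05
z_0.025 = 1.960
SE = σ/√n = 16/√144 = 1.3333
Margin of error = 1.960 × 1.3333 = 2.6133
CI: x̄ ± margin = 73 ± 2.6133
CI: (70.3867, 75.6133)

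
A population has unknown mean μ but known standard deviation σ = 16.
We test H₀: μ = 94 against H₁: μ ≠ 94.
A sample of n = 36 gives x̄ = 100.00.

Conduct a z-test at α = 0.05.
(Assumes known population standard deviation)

Standard error: SE = σ/√n = 16/√36 = 2.6667
z-statistic: z = (x̄ - μ₀)/SE = (100.00 - 94)/2.6667 = 2.2500
Critical value: ±1.960
p-value = 0.0244
Decision: reject H₀

Answer: z = 2.2500, reject H₀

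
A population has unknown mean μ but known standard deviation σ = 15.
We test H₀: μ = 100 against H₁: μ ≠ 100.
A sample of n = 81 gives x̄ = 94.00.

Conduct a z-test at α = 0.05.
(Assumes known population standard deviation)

Answer: z = -3.5999, reject H₀

Derivation:
Standard error: SE = σ/√n = 15/√81 = 1.6667
z-statistic: z = (x̄ - μ₀)/SE = (94.00 - 100)/1.6667 = -3.5999
Critical value: ±1.960
p-value = 0.0003
Decision: reject H₀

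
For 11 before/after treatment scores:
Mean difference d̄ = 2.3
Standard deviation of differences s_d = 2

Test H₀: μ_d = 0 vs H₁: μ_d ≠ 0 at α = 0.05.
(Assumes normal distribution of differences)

df = n - 1 = 10
SE = s_d/√n = 2/√11 = 0.6030
t = d̄/SE = 2.3/0.6030 = 3.8143
Critical value: t_{0.025,10} = ±2.228
p-value ≈ 0.0034
Decision: reject H₀

Answer: t = 3.8143, reject H₀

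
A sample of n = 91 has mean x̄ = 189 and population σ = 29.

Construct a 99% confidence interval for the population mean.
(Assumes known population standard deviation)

Confidence level: 99%, α = 0.01
z_0.005 = 2.576
SE = σ/√n = 29/√91 = 3.0400
Margin of error = 2.576 × 3.0400 = 7.8310
CI: x̄ ± margin = 189 ± 7.8310
CI: (181.1690, 196.8310)

Answer: (181.1690, 196.8310)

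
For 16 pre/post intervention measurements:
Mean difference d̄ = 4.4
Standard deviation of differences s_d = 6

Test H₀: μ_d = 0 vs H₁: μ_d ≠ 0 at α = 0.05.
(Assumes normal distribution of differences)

Answer: t = 2.9333, reject H₀

Derivation:
df = n - 1 = 15
SE = s_d/√n = 6/√16 = 1.5000
t = d̄/SE = 4.4/1.5000 = 2.9333
Critical value: t_{0.025,15} = ±2.131
p-value ≈ 0.0103
Decision: reject H₀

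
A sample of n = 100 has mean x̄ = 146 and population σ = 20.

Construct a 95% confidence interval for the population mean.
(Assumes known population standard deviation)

Confidence level: 95%, α = 0.05
z_0.025 = 1.960
SE = σ/√n = 20/√100 = 2.0000
Margin of error = 1.960 × 2.0000 = 3.9200
CI: x̄ ± margin = 146 ± 3.9200
CI: (142.0800, 149.9200)

Answer: (142.0800, 149.9200)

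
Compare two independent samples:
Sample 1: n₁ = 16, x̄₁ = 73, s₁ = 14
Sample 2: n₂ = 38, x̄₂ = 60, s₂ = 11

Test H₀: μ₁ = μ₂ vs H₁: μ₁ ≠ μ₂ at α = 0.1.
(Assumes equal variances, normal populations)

Answer: t = 3.6524, reject H₀

Derivation:
Pooled variance: s²_p = [15×14² + 37×11²]/(52) = 142.6346
s_p = 11.9430
SE = s_p×√(1/n₁ + 1/n₂) = 11.9430×√(1/16 + 1/38) = 3.5593
t = (x̄₁ - x̄₂)/SE = (73 - 60)/3.5593 = 3.6524
df = 52, t-critical = ±1.675
Decision: reject H₀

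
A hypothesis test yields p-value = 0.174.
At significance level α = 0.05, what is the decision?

Compare p-value to α:
0.174 ≥ 0.05
Decision: fail to reject H₀

Answer: fail to reject H₀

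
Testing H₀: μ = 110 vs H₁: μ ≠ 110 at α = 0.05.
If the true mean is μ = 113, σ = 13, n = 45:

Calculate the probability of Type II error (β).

Answer: β ≈ 0.6596

Derivation:
SE = σ/√n = 13/√45 = 1.9379
Critical values: μ₀ ± z_0.025×SE = 110 ± 1.960×1.9379
Acceptance region: (106.2017, 113.7983)
Under H₁ (μ = 113): z_high = (113.7983 - 113)/1.9379 = 0.4119, z_low = (106.2017 - 113)/1.9379 = -3.5081
β = P(not reject | H₁) = Φ(0.4119) - Φ(-3.5081) ≈ 0.6596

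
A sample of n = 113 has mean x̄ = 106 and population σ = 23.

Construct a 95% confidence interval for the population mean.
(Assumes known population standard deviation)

Confidence level: 95%, α = 0.05
z_0.025 = 1.960
SE = σ/√n = 23/√113 = 2.1637
Margin of error = 1.960 × 2.1637 = 4.2409
CI: x̄ ± margin = 106 ± 4.2409
CI: (101.7591, 110.2409)

Answer: (101.7591, 110.2409)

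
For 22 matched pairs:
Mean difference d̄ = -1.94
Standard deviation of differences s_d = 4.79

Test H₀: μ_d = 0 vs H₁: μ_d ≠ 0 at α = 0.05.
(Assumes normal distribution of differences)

df = n - 1 = 21
SE = s_d/√n = 4.79/√22 = 1.0212
t = d̄/SE = -1.94/1.0212 = -1.8997
Critical value: t_{0.025,21} = ±2.080
p-value ≈ 0.0713
Decision: fail to reject H₀

Answer: t = -1.8997, fail to reject H₀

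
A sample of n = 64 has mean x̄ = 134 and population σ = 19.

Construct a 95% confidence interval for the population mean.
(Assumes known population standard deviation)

Answer: (129.3450, 138.6550)

Derivation:
Confidence level: 95%, α = 0.05
z_0.025 = 1.960
SE = σ/√n = 19/√64 = 2.3750
Margin of error = 1.960 × 2.3750 = 4.6550
CI: x̄ ± margin = 134 ± 4.6550
CI: (129.3450, 138.6550)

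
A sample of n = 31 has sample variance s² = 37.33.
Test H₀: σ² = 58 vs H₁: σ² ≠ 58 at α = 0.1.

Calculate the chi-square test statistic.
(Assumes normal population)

Answer: χ² = 19.3086, fail to reject H₀

Derivation:
df = n - 1 = 30
χ² = (n-1)s²/σ₀² = 30×37.33/58 = 19.3086
Critical values: χ²_{0.95,30} = 18.493, χ²_{0.05,30} = 43.773
Rejection region: χ² < 18.493 or χ² > 43.773
Decision: fail to reject H₀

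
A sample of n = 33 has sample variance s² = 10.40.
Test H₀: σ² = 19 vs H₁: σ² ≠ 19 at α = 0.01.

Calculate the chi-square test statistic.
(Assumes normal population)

df = n - 1 = 32
χ² = (n-1)s²/σ₀² = 32×10.40/19 = 17.5158
Critical values: χ²_{0.995,32} = 15.134, χ²_{0.005,32} = 56.328
Rejection region: χ² < 15.134 or χ² > 56.328
Decision: fail to reject H₀

Answer: χ² = 17.5158, fail to reject H₀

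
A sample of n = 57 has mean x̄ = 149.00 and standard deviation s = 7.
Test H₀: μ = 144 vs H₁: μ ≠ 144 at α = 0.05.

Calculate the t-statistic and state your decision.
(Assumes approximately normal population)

Answer: t = 5.3926, reject H₀

Derivation:
df = n - 1 = 56
SE = s/√n = 7/√57 = 0.9272
t = (x̄ - μ₀)/SE = (149.00 - 144)/0.9272 = 5.3926
Critical value: t_{0.025,56} = ±2.003
p-value < 0.0001
Decision: reject H₀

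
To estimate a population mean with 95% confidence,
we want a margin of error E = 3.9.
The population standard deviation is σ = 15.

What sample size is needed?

z_0.025 = 1.960
n = (z×σ/E)² = (1.960×15/3.9)²
n = 56.8284
Round up: n = 57

Answer: n = 57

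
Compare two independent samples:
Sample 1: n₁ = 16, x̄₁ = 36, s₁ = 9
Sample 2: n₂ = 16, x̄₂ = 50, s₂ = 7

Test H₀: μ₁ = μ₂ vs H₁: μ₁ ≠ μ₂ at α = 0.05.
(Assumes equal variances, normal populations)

Pooled variance: s²_p = [15×9² + 15×7²]/(30) = 65.0000
s_p = 8.0623
SE = s_p×√(1/n₁ + 1/n₂) = 8.0623×√(1/16 + 1/16) = 2.8505
t = (x̄₁ - x̄₂)/SE = (36 - 50)/2.8505 = -4.9114
df = 30, t-critical = ±2.042
Decision: reject H₀

Answer: t = -4.9114, reject H₀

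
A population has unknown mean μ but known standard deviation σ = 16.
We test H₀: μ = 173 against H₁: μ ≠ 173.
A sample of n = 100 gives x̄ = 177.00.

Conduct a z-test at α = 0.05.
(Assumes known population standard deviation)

Answer: z = 2.5000, reject H₀

Derivation:
Standard error: SE = σ/√n = 16/√100 = 1.6000
z-statistic: z = (x̄ - μ₀)/SE = (177.00 - 173)/1.6000 = 2.5000
Critical value: ±1.960
p-value = 0.0124
Decision: reject H₀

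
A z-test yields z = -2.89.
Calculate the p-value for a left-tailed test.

For z = -2.89:
p = P(Z < -2.89) = Φ(-2.89) = 0.0019

Answer: p-value ≈ 0.0019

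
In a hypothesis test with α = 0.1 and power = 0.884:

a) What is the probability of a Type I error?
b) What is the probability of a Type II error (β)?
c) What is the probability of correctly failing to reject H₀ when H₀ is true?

a) Type I error probability = α = 0.1
b) Power = P(reject H₀ | H₁ true) = 1 - β = 0.884, so Type II error probability = β = 1 - Power = 0.116
c) P(fail to reject H₀ | H₀ true) = 1 - α = 0.9

Answer: a) 0.1, b) 0.116, c) 0.9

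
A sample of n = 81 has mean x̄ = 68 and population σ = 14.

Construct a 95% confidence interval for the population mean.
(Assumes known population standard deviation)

Answer: (64.9510, 71.0490)

Derivation:
Confidence level: 95%, α = 0.05
z_0.025 = 1.960
SE = σ/√n = 14/√81 = 1.5556
Margin of error = 1.960 × 1.5556 = 3.0490
CI: x̄ ± margin = 68 ± 3.0490
CI: (64.9510, 71.0490)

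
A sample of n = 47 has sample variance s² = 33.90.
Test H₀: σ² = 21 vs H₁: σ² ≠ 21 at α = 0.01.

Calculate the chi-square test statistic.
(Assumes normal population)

Answer: χ² = 74.2571, fail to reject H₀

Derivation:
df = n - 1 = 46
χ² = (n-1)s²/σ₀² = 46×33.90/21 = 74.2571
Critical values: χ²_{0.995,46} = 25.041, χ²_{0.005,46} = 74.437
Rejection region: χ² < 25.041 or χ² > 74.437
Decision: fail to reject H₀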